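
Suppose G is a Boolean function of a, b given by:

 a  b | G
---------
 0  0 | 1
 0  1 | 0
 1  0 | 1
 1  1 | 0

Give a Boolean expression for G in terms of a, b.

The output is the negation of b.

G(a, b) = not b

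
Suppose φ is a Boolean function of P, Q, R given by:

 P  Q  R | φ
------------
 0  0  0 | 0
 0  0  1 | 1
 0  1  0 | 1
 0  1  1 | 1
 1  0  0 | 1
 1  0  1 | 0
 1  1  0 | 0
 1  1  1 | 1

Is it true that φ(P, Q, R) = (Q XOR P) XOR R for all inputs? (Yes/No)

No

Check the formula against φ row by row:
  P=0, Q=0, R=0: formula gives 0, φ = 0 ✓
  P=0, Q=0, R=1: formula gives 1, φ = 1 ✓
  P=0, Q=1, R=0: formula gives 1, φ = 1 ✓
  P=0, Q=1, R=1: formula gives 0, but φ = 1 ✗
Row (0,1,1) is a counterexample, so the formula is not equivalent to φ.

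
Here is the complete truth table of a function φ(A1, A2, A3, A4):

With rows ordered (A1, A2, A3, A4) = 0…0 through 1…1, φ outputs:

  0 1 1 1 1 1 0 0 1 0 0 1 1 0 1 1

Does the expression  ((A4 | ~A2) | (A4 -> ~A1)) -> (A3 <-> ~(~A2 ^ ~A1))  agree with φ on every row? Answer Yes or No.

Check the formula against φ row by row:
  A1=0, A2=0, A3=0, A4=0: formula gives 0, φ = 0 ✓
  A1=0, A2=0, A3=0, A4=1: formula gives 0, but φ = 1 ✗
Since they disagree at (0,0,0,1), the expression is not a correct formula for φ.

No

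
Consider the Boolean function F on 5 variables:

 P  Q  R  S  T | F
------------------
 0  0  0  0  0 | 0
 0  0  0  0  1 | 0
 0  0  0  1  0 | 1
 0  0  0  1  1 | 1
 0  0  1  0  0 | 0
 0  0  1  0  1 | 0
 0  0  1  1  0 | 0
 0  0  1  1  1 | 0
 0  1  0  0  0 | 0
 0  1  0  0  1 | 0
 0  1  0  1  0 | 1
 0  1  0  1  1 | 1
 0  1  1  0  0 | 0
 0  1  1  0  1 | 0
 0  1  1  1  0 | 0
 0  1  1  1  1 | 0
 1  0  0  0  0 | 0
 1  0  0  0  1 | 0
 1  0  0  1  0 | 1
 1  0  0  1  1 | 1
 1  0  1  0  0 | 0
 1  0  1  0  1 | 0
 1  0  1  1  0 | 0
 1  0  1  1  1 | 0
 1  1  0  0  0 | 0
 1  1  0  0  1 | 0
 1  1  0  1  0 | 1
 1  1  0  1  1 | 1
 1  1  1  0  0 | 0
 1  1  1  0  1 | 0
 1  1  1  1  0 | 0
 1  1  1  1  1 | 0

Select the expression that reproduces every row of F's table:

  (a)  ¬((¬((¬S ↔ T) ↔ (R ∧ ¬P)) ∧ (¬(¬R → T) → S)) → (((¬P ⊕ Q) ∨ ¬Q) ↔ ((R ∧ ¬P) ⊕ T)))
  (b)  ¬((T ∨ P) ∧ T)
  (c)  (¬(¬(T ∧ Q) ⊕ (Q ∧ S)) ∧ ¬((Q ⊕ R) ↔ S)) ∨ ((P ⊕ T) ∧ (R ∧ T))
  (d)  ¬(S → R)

(a) disagrees with F on (0,0,0,1,1) (formula → 0, table → 1); rule it out.
(b) disagrees with F on (0,0,0,0,0) (formula → 1, table → 0); rule it out.
(c) disagrees with F on (0,0,0,1,0) (formula → 0, table → 1); rule it out.
(d) is the remaining candidate, and it agrees with F on all 32 inputs.

d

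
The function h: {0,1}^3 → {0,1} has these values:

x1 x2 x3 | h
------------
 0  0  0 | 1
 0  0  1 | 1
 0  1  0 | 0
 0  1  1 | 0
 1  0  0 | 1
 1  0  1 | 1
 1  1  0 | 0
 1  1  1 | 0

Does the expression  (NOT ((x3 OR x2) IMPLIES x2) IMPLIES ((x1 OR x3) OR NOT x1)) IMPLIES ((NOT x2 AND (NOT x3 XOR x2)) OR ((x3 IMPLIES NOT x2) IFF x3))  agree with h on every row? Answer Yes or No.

Yes

Test each input against both h and the formula:
  x1=0, x2=0, x3=0: formula gives 1, h = 1 ✓
  x1=0, x2=0, x3=1: formula gives 1, h = 1 ✓
  x1=0, x2=1, x3=0: formula gives 0, h = 0 ✓
  x1=0, x2=1, x3=1: formula gives 0, h = 0 ✓
  x1=1, x2=0, x3=0: formula gives 1, h = 1 ✓
  …and likewise for the remaining 3 rows.
Every row agrees, so the formula is equivalent.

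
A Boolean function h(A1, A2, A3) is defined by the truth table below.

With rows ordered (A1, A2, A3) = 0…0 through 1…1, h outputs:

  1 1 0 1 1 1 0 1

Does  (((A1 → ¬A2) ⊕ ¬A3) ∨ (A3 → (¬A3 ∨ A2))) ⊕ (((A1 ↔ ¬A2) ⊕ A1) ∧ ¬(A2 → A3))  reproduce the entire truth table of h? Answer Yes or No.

Evaluate (((A1 → ¬A2) ⊕ ¬A3) ∨ (A3 → (¬A3 ∨ A2))) ⊕ (((A1 ↔ ¬A2) ⊕ A1) ∧ ¬(A2 → A3)) on each row and compare to h:
  A1=0, A2=0, A3=0: formula gives 1, h = 1 ✓
  A1=0, A2=0, A3=1: formula gives 1, h = 1 ✓
  A1=0, A2=1, A3=0: formula gives 0, h = 0 ✓
  A1=0, A2=1, A3=1: formula gives 1, h = 1 ✓
  A1=1, A2=0, A3=0: formula gives 1, h = 1 ✓
  … (the remaining 3 rows also agree.)
No disagreement on any input; they are logically equivalent.

Yes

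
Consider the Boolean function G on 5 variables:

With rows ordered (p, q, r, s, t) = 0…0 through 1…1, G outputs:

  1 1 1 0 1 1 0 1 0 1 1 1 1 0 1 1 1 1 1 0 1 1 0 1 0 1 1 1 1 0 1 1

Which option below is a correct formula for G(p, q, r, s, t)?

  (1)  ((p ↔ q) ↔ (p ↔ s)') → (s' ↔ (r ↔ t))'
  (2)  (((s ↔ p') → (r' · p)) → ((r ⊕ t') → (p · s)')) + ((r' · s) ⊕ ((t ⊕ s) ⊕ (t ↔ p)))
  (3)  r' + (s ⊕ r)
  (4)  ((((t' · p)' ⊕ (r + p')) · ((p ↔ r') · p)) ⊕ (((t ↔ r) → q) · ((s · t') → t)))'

1

(2) disagrees with G on (0,0,0,1,1) (formula → 1, table → 0); rule it out.
(3) disagrees with G on (0,0,0,1,1) (formula → 1, table → 0); rule it out.
(4) disagrees with G on (0,0,0,0,1) (formula → 0, table → 1); rule it out.
(1) is the remaining candidate, and it agrees with G on all 32 inputs.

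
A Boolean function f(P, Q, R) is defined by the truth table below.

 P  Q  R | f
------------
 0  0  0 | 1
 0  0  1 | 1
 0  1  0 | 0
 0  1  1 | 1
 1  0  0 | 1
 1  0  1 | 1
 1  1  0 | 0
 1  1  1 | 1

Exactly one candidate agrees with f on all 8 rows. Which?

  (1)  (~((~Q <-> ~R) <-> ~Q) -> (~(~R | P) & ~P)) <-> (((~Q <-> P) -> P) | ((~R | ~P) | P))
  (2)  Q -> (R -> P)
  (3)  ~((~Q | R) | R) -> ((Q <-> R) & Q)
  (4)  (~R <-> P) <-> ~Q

(1) disagrees with f on (0,1,0) (formula → 1, table → 0); rule it out.
(2) disagrees with f on (0,1,0) (formula → 1, table → 0); rule it out.
(4) disagrees with f on (0,0,0) (formula → 0, table → 1); rule it out.
(3) is the remaining candidate, and it agrees with f on all 8 inputs.

3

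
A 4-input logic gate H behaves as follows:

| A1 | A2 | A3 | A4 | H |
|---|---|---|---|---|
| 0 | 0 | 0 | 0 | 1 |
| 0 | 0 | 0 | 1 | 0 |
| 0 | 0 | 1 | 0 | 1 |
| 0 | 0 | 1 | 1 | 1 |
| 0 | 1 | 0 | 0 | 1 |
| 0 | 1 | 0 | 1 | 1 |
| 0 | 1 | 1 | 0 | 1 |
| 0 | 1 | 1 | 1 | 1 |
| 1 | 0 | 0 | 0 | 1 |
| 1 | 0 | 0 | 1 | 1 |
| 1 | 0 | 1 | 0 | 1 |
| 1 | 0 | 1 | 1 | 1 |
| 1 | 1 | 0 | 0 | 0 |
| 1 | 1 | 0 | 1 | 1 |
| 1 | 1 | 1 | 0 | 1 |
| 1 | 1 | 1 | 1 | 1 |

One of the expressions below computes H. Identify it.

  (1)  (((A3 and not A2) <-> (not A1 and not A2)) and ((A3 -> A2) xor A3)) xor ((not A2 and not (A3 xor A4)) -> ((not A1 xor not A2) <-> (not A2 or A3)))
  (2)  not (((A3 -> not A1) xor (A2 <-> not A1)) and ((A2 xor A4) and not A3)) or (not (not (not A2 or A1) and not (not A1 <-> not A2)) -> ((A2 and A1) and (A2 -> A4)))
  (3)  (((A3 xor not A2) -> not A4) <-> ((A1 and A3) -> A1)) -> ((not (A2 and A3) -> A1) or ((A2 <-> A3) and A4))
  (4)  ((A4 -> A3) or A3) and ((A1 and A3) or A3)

2

(1) fails at (0,0,0,0): the formula yields 0, H is 1.
(3) fails at (0,0,0,0): the formula yields 0, H is 1.
(4) fails at (0,0,0,0): the formula yields 0, H is 1.
That leaves (2). Evaluating it on every row reproduces the table of H exactly.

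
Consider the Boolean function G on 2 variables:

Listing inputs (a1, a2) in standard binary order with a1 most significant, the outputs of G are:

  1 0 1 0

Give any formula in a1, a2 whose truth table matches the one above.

G(a1, a2) = (NOT a1 AND NOT a2) OR (a1 AND NOT a2)

Collect the rows where G=1 — (0,0), (1,0) — and write one minterm per row: ¬a1·¬a2, a1·¬a2. Their union (logical OR) reproduces the table exactly.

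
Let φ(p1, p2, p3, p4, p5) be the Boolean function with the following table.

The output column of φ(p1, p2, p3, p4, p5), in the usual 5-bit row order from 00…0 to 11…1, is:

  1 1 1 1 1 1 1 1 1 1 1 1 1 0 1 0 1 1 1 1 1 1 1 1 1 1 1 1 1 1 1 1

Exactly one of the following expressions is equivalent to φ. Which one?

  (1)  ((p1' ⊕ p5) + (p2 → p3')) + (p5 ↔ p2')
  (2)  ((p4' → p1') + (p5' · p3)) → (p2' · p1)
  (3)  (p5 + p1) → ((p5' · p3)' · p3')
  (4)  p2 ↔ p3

(2): at (0,0,0,0,0) it gives 0, but φ = 1 — eliminated.
(3): at (0,0,1,0,1) it gives 0, but φ = 1 — eliminated.
(4): at (0,0,1,0,0) it gives 0, but φ = 1 — eliminated.
Only (1) survives; checking it on all 32 rows confirms it matches φ.

1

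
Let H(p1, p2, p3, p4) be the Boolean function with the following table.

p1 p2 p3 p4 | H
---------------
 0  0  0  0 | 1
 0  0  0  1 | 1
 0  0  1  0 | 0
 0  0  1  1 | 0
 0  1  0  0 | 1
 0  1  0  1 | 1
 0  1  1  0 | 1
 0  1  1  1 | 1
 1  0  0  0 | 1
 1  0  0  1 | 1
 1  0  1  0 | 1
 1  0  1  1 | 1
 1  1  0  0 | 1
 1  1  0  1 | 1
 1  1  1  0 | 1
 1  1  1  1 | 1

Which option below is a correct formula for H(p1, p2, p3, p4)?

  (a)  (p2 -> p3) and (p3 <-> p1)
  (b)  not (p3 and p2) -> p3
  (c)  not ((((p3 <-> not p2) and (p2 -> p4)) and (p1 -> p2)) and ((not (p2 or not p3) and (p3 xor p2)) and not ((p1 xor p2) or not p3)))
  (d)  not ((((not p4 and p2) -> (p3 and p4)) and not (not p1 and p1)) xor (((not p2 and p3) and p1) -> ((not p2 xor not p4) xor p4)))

c

(a): at (0,1,0,0) it gives 0, but H = 1 — eliminated.
(b): at (0,0,0,0) it gives 0, but H = 1 — eliminated.
(d): at (0,0,1,0) it gives 1, but H = 0 — eliminated.
Only (c) survives; checking it on all 16 rows confirms it matches H.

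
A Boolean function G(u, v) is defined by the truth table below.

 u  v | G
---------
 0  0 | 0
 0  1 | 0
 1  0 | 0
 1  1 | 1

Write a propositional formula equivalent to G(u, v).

The output is 1 only when every input is 1 — the AND of all inputs.

G(u, v) = u · v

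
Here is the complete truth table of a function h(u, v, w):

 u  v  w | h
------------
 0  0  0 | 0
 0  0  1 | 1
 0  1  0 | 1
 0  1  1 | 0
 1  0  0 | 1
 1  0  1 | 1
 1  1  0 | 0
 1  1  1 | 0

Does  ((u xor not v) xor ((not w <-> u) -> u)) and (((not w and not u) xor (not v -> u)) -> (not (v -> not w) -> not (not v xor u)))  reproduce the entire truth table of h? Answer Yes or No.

Yes

Test each input against both h and the formula:
  u=0, v=0, w=0: formula gives 0, h = 0 ✓
  u=0, v=0, w=1: formula gives 1, h = 1 ✓
  u=0, v=1, w=0: formula gives 1, h = 1 ✓
  u=0, v=1, w=1: formula gives 0, h = 0 ✓
  u=1, v=0, w=0: formula gives 1, h = 1 ✓
  …and likewise for the remaining 3 rows.
Every row agrees, so the formula is equivalent.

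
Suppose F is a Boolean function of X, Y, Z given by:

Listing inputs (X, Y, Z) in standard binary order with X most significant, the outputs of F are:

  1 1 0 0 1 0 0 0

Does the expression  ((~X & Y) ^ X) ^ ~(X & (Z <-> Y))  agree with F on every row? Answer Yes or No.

Check the formula against F row by row:
  X=0, Y=0, Z=0: formula gives 1, F = 1 ✓
  X=0, Y=0, Z=1: formula gives 1, F = 1 ✓
  X=0, Y=1, Z=0: formula gives 0, F = 0 ✓
  X=0, Y=1, Z=1: formula gives 0, F = 0 ✓
  X=1, Y=0, Z=0: formula gives 1, F = 1 ✓
  …
  X=1, Y=1, Z=1: formula gives 1, but F = 0 ✗
Since they disagree at (1,1,1), the expression is not a correct formula for F.

No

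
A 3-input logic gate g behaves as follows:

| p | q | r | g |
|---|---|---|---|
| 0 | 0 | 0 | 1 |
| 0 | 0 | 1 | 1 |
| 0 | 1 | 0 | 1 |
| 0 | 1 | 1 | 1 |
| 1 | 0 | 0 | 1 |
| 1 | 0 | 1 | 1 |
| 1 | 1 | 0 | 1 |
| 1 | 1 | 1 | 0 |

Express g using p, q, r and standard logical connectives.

The output is 0 only when every input is 1 — NAND of all inputs.

g(p, q, r) = NOT ((p AND q) AND r)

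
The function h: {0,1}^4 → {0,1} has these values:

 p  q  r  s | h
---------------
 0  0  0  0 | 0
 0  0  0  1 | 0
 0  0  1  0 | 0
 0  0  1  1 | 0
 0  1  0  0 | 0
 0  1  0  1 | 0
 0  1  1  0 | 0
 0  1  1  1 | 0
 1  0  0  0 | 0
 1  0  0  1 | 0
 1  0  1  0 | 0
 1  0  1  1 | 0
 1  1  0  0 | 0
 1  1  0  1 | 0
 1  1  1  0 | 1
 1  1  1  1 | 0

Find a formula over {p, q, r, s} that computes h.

h(p, q, r, s) = ((p & q) & r) & ~s

Only row (1,1,1,0) gives 1. That row's minterm p·q·r·¬s is h directly.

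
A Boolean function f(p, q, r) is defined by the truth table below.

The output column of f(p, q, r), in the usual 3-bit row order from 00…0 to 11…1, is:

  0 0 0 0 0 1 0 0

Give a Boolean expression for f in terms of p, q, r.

f is 1 on exactly one input, (1,0,1), whose minterm is p·¬q·r. So f is just that conjunction.

f(p, q, r) = (p ∧ ¬q) ∧ r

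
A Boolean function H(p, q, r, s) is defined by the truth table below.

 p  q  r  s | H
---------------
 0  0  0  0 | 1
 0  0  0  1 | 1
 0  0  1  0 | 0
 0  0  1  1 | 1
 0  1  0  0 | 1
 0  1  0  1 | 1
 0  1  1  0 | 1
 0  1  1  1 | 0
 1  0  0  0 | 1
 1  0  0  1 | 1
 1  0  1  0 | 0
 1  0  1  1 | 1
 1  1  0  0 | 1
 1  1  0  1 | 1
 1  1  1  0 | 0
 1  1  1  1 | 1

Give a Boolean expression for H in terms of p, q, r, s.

H(p, q, r, s) = NOT ((((((NOT p AND NOT q) AND r) AND NOT s) OR (((NOT p AND q) AND r) AND s)) OR (((p AND NOT q) AND r) AND NOT s)) OR (((p AND q) AND r) AND NOT s))

H is 0 on only 4 rows — (0,0,1,0), (0,1,1,1), (1,0,1,0), (1,1,1,0). Writing each as a minterm (¬p·¬q·r·¬s, ¬p·q·r·s, p·¬q·r·¬s, p·q·r·¬s) and OR-ing them characterizes exactly where H=0, so H is the negation of that disjunction.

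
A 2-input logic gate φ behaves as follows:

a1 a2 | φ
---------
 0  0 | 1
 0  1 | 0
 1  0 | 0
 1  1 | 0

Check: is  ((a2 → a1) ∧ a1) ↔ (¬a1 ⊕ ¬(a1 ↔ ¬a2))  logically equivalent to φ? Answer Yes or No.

Test each input against both φ and the formula:
  a1=0, a2=0: formula gives 1, φ = 1 ✓
  a1=0, a2=1: formula gives 0, φ = 0 ✓
  a1=1, a2=0: formula gives 0, φ = 0 ✓
  a1=1, a2=1: formula gives 1, but φ = 0 ✗
Since they disagree at (1,1), the expression is not a correct formula for φ.

No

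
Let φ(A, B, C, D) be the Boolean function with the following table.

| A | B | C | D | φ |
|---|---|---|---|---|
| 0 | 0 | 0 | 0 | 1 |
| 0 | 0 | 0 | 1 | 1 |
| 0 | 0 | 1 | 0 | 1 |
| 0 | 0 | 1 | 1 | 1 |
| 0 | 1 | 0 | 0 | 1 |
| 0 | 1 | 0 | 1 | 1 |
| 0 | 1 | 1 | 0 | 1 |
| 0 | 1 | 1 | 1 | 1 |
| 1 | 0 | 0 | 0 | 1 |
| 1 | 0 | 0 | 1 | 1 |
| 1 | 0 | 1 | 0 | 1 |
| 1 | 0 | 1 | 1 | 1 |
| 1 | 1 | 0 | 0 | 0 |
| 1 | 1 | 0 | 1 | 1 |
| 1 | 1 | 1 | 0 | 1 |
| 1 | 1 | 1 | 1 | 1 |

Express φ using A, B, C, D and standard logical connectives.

φ(A, B, C, D) = ¬(((A ∧ B) ∧ ¬C) ∧ ¬D)

φ is 0 on exactly one input, (1,1,0,0), whose minterm is A·B·¬C·¬D. So φ is the negation of that single conjunction.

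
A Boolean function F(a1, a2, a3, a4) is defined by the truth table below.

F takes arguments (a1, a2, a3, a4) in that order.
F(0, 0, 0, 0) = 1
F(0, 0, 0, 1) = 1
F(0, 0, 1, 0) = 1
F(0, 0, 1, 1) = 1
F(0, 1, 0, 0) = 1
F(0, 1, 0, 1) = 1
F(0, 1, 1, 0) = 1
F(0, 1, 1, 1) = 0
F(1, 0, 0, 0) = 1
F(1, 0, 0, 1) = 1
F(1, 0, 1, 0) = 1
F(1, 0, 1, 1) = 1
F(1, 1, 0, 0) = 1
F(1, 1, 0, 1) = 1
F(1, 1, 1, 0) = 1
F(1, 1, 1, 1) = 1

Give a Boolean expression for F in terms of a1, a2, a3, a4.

F(a1, a2, a3, a4) = (((a1' · a2) · a3) · a4)'

Only row (0,1,1,1) gives 0. So F is 1 everywhere except there — the complement of the minterm ¬a1·a2·a3·a4.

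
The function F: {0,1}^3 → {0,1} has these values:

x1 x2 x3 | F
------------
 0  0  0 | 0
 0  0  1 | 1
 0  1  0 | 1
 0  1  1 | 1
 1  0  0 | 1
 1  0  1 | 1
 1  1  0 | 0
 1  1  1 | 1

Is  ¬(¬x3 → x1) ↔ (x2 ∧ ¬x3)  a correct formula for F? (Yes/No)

Yes

Check the formula against F row by row:
  x1=0, x2=0, x3=0: formula gives 0, F = 0 ✓
  x1=0, x2=0, x3=1: formula gives 1, F = 1 ✓
  x1=0, x2=1, x3=0: formula gives 1, F = 1 ✓
  x1=0, x2=1, x3=1: formula gives 1, F = 1 ✓
  x1=1, x2=0, x3=0: formula gives 1, F = 1 ✓
  …and likewise for the remaining 3 rows.
All 8 rows match — the expression computes F exactly.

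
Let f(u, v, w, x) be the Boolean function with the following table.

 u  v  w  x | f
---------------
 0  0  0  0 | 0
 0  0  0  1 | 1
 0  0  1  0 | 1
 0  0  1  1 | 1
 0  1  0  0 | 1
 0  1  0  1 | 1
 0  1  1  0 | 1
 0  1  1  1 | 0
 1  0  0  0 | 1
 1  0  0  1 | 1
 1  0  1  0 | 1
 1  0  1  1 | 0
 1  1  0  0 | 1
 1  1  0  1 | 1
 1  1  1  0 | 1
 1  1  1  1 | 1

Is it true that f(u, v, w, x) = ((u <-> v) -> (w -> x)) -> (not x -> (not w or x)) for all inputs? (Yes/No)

No

Test each input against both f and the formula:
  u=0, v=0, w=0, x=0: formula gives 1, but f = 0 ✗
A single disagreement suffices: at (0,0,0,0) they differ, so the formula does not compute f.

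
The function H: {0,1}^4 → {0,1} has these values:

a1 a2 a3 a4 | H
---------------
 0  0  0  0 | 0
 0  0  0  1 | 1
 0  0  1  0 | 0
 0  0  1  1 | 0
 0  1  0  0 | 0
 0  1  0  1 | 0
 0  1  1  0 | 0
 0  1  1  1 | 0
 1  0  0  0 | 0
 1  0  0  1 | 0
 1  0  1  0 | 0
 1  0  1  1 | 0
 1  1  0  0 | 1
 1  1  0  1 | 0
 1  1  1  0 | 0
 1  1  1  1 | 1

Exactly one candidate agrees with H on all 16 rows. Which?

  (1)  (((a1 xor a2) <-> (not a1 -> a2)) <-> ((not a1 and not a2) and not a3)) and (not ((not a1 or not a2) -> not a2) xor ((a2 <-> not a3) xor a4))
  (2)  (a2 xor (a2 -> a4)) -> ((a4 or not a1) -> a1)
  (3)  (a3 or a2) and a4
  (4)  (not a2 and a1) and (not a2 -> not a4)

(2) disagrees with H on (0,0,0,1) (formula → 0, table → 1); rule it out.
(3) disagrees with H on (0,0,0,1) (formula → 0, table → 1); rule it out.
(4) disagrees with H on (0,0,0,1) (formula → 0, table → 1); rule it out.
Only (1) survives; checking it on all 16 rows confirms it matches H.

1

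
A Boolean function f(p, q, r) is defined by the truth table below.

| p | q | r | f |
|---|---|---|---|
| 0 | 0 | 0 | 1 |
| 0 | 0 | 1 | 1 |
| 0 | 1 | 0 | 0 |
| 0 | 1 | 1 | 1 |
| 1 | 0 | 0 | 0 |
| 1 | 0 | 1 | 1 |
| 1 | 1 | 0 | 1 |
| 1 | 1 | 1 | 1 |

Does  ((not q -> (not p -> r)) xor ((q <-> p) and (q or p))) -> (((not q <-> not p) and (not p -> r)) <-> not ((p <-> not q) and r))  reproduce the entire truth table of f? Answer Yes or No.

Check the formula against f row by row:
  p=0, q=0, r=0: formula gives 1, f = 1 ✓
  p=0, q=0, r=1: formula gives 1, f = 1 ✓
  p=0, q=1, r=0: formula gives 0, f = 0 ✓
  p=0, q=1, r=1: formula gives 1, f = 1 ✓
  p=1, q=0, r=0: formula gives 0, f = 0 ✓
  …and likewise for the remaining 3 rows.
Every row agrees, so the formula is equivalent.

Yes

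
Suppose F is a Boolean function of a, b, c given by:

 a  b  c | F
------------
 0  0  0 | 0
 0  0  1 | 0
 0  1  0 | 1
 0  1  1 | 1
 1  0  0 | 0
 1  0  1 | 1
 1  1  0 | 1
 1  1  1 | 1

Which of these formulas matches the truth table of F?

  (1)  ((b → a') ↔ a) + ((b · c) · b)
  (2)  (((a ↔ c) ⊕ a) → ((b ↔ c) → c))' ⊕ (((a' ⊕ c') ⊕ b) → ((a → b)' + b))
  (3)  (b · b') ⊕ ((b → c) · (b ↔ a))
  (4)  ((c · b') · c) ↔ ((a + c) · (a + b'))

2

(1): at (0,1,0) it gives 0, but F = 1 — eliminated.
(3): at (0,0,0) it gives 1, but F = 0 — eliminated.
(4): at (0,0,0) it gives 1, but F = 0 — eliminated.
(2) is the remaining candidate, and it agrees with F on all 8 inputs.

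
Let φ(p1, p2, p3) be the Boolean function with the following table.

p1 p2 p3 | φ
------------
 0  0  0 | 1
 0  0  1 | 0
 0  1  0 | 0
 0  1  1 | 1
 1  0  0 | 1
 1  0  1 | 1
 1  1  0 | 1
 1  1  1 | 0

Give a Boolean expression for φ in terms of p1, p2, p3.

There are just 3 zero rows: (0,0,1), (0,1,0), (1,1,1). Their minterms are ¬p1·¬p2·p3, ¬p1·p2·¬p3, p1·p2·p3; the OR of those covers precisely the 0-outputs, and negating it yields φ.

φ(p1, p2, p3) = not ((((not p1 and not p2) and p3) or ((not p1 and p2) and not p3)) or ((p1 and p2) and p3))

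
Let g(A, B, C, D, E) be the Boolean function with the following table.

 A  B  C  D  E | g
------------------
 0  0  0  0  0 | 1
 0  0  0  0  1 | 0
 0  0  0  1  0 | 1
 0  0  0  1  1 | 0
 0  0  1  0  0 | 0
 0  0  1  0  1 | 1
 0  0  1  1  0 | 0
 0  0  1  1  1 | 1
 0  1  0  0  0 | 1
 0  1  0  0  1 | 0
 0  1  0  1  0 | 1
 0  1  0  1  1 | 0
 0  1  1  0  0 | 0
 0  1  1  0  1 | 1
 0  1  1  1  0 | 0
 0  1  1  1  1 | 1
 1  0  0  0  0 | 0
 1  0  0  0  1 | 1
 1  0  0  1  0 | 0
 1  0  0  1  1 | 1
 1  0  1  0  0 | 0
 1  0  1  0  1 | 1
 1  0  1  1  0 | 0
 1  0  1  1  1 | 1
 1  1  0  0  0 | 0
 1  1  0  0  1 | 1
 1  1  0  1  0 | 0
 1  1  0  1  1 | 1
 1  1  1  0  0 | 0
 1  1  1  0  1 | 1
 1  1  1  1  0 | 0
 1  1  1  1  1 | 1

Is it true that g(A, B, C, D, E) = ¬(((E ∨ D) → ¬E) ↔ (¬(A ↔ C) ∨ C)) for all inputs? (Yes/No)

Test each input against both g and the formula:
  A=0, B=0, C=0, D=0, E=0: formula gives 1, g = 1 ✓
  A=0, B=0, C=0, D=0, E=1: formula gives 0, g = 0 ✓
  A=0, B=0, C=0, D=1, E=0: formula gives 1, g = 1 ✓
  A=0, B=0, C=0, D=1, E=1: formula gives 0, g = 0 ✓
  …and likewise for the remaining 28 rows.
All 32 rows match — the expression computes g exactly.

Yes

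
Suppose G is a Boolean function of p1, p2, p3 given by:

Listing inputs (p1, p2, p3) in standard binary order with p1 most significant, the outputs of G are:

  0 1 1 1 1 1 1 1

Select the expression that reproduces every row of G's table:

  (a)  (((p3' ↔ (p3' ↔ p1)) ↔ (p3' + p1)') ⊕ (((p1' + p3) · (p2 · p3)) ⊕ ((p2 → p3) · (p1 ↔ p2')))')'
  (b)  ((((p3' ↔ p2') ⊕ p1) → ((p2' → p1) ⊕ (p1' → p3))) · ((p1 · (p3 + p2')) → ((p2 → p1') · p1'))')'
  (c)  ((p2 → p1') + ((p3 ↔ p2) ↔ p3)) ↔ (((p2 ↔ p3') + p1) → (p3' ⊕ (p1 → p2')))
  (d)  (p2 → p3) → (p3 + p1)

(a): at (0,0,0) it gives 1, but G = 0 — eliminated.
(b): at (0,0,0) it gives 1, but G = 0 — eliminated.
(c): at (0,0,0) it gives 1, but G = 0 — eliminated.
That leaves (d). Evaluating it on every row reproduces the table of G exactly.

d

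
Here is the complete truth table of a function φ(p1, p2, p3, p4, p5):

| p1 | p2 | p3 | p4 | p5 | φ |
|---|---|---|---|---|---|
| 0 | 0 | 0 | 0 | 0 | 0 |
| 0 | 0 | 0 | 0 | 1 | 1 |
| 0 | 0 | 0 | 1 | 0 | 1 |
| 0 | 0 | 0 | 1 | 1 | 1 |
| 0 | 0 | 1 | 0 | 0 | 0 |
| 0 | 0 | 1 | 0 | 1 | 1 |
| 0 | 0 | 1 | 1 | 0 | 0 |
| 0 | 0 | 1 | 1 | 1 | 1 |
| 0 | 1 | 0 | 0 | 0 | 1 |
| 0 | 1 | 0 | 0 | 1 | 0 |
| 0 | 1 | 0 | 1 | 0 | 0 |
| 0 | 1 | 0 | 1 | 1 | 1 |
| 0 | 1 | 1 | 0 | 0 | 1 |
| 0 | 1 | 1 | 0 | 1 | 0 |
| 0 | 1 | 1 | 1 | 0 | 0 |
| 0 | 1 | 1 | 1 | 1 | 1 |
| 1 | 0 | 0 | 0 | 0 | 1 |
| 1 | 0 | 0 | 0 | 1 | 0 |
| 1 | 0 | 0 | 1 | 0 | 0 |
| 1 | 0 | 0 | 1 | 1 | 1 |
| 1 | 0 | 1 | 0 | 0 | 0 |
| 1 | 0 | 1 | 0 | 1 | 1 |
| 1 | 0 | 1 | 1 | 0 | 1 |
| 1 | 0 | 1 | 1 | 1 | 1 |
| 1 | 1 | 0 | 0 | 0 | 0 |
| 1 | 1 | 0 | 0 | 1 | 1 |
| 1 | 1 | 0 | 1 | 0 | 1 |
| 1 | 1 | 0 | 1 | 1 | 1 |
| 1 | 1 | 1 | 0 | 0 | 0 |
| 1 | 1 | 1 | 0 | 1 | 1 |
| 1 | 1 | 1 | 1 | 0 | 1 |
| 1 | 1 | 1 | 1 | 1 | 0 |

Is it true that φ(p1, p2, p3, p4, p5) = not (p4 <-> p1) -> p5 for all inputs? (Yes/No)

No

Evaluate not (p4 <-> p1) -> p5 on each row and compare to φ:
  p1=0, p2=0, p3=0, p4=0, p5=0: formula gives 1, but φ = 0 ✗
Since they disagree at (0,0,0,0,0), the expression is not a correct formula for φ.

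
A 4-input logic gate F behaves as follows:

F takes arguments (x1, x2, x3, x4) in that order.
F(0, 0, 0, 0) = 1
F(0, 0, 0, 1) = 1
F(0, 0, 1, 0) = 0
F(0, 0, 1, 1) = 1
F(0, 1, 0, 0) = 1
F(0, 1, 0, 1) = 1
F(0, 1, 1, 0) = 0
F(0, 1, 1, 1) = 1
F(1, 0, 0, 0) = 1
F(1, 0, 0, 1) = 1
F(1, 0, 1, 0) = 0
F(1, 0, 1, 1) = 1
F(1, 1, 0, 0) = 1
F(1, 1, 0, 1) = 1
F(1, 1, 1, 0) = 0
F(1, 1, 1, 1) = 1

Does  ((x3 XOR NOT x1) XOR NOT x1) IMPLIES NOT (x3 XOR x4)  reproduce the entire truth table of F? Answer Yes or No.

Yes

Check the formula against F row by row:
  x1=0, x2=0, x3=0, x4=0: formula gives 1, F = 1 ✓
  x1=0, x2=0, x3=0, x4=1: formula gives 1, F = 1 ✓
  x1=0, x2=0, x3=1, x4=0: formula gives 0, F = 0 ✓
  x1=0, x2=0, x3=1, x4=1: formula gives 1, F = 1 ✓
  … (the remaining 12 rows also agree.)
No disagreement on any input; they are logically equivalent.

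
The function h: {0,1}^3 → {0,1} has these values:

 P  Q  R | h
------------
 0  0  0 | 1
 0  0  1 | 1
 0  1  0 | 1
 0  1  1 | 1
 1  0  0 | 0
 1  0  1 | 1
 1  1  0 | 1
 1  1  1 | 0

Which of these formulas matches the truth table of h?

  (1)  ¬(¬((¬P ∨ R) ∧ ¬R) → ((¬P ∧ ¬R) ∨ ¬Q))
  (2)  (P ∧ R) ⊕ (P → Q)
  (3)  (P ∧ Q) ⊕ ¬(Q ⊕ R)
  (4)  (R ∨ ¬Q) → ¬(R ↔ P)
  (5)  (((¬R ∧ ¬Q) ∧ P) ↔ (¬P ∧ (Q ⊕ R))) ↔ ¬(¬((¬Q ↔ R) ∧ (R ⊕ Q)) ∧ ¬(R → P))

2

(1): at (0,0,0) it gives 0, but h = 1 — eliminated.
(3): at (0,0,1) it gives 0, but h = 1 — eliminated.
(4): at (0,0,0) it gives 0, but h = 1 — eliminated.
(5): at (0,0,1) it gives 0, but h = 1 — eliminated.
(2) is the remaining candidate, and it agrees with h on all 8 inputs.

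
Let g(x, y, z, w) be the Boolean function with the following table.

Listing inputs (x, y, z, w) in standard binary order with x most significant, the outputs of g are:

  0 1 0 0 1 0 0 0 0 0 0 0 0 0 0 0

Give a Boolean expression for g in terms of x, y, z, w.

g=1 on 2 inputs: (0,0,0,1), (0,1,0,0). Reading each as a conjunction of literals (¬x·¬y·¬z·w, ¬x·y·¬z·¬w) and taking the OR gives the canonical DNF.

g(x, y, z, w) = (((¬x ∧ ¬y) ∧ ¬z) ∧ w) ∨ (((¬x ∧ y) ∧ ¬z) ∧ ¬w)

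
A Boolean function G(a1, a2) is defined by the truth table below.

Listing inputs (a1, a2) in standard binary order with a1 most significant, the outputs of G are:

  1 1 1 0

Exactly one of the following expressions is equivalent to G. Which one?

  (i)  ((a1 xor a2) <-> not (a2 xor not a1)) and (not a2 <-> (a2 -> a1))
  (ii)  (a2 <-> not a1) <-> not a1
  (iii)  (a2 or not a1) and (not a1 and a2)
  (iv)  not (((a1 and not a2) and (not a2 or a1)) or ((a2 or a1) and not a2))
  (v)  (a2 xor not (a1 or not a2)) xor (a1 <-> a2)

(ii): at (0,0) it gives 0, but G = 1 — eliminated.
(iii): at (0,0) it gives 0, but G = 1 — eliminated.
(iv): at (1,0) it gives 0, but G = 1 — eliminated.
(v): at (0,1) it gives 0, but G = 1 — eliminated.
Only (i) survives; checking it on all 4 rows confirms it matches G.

i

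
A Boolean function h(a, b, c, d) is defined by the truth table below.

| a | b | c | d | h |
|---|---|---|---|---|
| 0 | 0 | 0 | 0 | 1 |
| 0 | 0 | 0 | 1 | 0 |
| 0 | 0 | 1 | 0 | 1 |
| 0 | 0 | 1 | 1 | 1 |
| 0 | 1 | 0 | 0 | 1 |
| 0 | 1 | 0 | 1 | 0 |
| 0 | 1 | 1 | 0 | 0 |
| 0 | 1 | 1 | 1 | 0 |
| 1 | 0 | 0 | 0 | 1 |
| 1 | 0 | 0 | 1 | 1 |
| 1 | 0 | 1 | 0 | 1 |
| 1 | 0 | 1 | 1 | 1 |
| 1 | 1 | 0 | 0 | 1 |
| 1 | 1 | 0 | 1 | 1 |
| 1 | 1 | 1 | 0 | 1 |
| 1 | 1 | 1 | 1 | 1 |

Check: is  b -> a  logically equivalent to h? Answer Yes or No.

No

Evaluate b -> a on each row and compare to h:
  a=0, b=0, c=0, d=0: formula gives 1, h = 1 ✓
  a=0, b=0, c=0, d=1: formula gives 1, but h = 0 ✗
Since they disagree at (0,0,0,1), the expression is not a correct formula for h.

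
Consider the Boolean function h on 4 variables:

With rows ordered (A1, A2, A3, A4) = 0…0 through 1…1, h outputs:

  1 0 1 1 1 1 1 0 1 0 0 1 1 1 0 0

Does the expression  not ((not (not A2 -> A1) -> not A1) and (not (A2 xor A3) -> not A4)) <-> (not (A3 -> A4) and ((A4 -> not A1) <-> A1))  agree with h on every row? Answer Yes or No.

Yes

Evaluate not ((not (not A2 -> A1) -> not A1) and (not (A2 xor A3) -> not A4)) <-> (not (A3 -> A4) and ((A4 -> not A1) <-> A1)) on each row and compare to h:
  A1=0, A2=0, A3=0, A4=0: formula gives 1, h = 1 ✓
  A1=0, A2=0, A3=0, A4=1: formula gives 0, h = 0 ✓
  A1=0, A2=0, A3=1, A4=0: formula gives 1, h = 1 ✓
  A1=0, A2=0, A3=1, A4=1: formula gives 1, h = 1 ✓
  …and likewise for the remaining 12 rows.
All 16 rows match — the expression computes h exactly.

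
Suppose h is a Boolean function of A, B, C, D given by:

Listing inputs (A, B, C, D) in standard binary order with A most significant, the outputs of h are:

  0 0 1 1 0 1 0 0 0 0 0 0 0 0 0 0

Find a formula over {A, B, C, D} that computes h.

h=1 on 3 inputs: (0,0,1,0), (0,0,1,1), (0,1,0,1). Reading each as a conjunction of literals (¬A·¬B·C·¬D, ¬A·¬B·C·D, ¬A·B·¬C·D) and taking the OR gives the canonical DNF.

h(A, B, C, D) = ((((¬A ∧ ¬B) ∧ C) ∧ ¬D) ∨ (((¬A ∧ ¬B) ∧ C) ∧ D)) ∨ (((¬A ∧ B) ∧ ¬C) ∧ D)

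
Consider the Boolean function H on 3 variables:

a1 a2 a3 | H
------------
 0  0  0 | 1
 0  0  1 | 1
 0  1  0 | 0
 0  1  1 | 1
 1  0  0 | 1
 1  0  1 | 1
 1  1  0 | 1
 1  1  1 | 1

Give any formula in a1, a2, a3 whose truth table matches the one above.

H(a1, a2, a3) = ¬((¬a1 ∧ a2) ∧ ¬a3)

Only row (0,1,0) gives 0. So H is 1 everywhere except there — the complement of the minterm ¬a1·a2·¬a3.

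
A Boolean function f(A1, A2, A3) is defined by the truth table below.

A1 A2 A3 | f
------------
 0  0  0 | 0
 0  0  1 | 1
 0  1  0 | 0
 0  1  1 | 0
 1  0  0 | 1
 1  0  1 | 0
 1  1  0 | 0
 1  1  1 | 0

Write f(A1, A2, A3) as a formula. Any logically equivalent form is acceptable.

Collect the rows where f=1 — (0,0,1), (1,0,0) — and write one minterm per row: ¬A1·¬A2·A3, A1·¬A2·¬A3. Their union (logical OR) reproduces the table exactly.

f(A1, A2, A3) = ((~A1 & ~A2) & A3) | ((A1 & ~A2) & ~A3)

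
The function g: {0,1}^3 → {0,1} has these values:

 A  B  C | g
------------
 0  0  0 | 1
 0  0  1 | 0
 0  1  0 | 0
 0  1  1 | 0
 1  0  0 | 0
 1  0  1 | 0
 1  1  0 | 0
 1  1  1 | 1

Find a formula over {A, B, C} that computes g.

The 1-rows are (0,0,0), (1,1,1). Each contributes one minterm — ¬A·¬B·¬C; A·B·C — and their disjunction is a sum-of-products form of g.

g(A, B, C) = ((¬A ∧ ¬B) ∧ ¬C) ∨ ((A ∧ B) ∧ C)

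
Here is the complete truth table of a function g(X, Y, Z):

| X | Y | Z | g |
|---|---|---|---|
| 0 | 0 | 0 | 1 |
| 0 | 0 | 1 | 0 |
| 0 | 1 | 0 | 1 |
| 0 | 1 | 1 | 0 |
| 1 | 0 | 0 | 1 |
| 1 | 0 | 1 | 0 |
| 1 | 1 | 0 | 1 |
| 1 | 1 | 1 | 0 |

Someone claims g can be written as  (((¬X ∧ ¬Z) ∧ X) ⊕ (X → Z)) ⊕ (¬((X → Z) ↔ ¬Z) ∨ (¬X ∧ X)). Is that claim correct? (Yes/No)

Yes

Evaluate (((¬X ∧ ¬Z) ∧ X) ⊕ (X → Z)) ⊕ (¬((X → Z) ↔ ¬Z) ∨ (¬X ∧ X)) on each row and compare to g:
  X=0, Y=0, Z=0: formula gives 1, g = 1 ✓
  X=0, Y=0, Z=1: formula gives 0, g = 0 ✓
  X=0, Y=1, Z=0: formula gives 1, g = 1 ✓
  X=0, Y=1, Z=1: formula gives 0, g = 0 ✓
  X=1, Y=0, Z=0: formula gives 1, g = 1 ✓
  … (the remaining 3 rows also agree.)
All 8 rows match — the expression computes g exactly.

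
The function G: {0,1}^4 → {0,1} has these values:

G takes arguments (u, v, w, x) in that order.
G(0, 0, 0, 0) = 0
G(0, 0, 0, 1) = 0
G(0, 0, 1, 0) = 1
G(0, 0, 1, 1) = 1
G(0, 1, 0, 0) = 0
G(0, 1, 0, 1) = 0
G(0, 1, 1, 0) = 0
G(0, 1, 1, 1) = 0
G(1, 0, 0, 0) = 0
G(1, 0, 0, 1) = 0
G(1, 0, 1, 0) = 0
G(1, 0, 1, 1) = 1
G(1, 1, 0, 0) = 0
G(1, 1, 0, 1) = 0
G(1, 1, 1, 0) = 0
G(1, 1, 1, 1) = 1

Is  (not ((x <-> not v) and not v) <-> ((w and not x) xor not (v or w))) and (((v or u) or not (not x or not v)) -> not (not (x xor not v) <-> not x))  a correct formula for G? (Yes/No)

Evaluate (not ((x <-> not v) and not v) <-> ((w and not x) xor not (v or w))) and (((v or u) or not (not x or not v)) -> not (not (x xor not v) <-> not x)) on each row and compare to G:
  u=0, v=0, w=0, x=0: formula gives 1, but G = 0 ✗
A single disagreement suffices: at (0,0,0,0) they differ, so the formula does not compute G.

No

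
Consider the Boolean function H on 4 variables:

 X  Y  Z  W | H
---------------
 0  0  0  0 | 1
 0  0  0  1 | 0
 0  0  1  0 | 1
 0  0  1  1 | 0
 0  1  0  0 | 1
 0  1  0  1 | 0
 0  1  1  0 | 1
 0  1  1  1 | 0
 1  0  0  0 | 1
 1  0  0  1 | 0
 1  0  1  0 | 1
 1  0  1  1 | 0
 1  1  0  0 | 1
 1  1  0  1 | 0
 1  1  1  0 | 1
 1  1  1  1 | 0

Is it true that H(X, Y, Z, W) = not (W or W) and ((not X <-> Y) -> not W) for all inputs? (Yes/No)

Evaluate not (W or W) and ((not X <-> Y) -> not W) on each row and compare to H:
  X=0, Y=0, Z=0, W=0: formula gives 1, H = 1 ✓
  X=0, Y=0, Z=0, W=1: formula gives 0, H = 0 ✓
  X=0, Y=0, Z=1, W=0: formula gives 1, H = 1 ✓
  X=0, Y=0, Z=1, W=1: formula gives 0, H = 0 ✓
  … (the remaining 12 rows also agree.)
No disagreement on any input; they are logically equivalent.

Yes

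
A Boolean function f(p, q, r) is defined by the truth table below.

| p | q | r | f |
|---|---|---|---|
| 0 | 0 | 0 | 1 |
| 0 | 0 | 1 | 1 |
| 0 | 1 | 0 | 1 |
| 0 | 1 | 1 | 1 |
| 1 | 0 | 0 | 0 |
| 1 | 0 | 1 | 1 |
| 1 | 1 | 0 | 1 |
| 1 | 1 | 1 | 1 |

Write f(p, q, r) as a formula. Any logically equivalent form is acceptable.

Only row (1,0,0) gives 0. So f is 1 everywhere except there — the complement of the minterm p·¬q·¬r.

f(p, q, r) = ¬((p ∧ ¬q) ∧ ¬r)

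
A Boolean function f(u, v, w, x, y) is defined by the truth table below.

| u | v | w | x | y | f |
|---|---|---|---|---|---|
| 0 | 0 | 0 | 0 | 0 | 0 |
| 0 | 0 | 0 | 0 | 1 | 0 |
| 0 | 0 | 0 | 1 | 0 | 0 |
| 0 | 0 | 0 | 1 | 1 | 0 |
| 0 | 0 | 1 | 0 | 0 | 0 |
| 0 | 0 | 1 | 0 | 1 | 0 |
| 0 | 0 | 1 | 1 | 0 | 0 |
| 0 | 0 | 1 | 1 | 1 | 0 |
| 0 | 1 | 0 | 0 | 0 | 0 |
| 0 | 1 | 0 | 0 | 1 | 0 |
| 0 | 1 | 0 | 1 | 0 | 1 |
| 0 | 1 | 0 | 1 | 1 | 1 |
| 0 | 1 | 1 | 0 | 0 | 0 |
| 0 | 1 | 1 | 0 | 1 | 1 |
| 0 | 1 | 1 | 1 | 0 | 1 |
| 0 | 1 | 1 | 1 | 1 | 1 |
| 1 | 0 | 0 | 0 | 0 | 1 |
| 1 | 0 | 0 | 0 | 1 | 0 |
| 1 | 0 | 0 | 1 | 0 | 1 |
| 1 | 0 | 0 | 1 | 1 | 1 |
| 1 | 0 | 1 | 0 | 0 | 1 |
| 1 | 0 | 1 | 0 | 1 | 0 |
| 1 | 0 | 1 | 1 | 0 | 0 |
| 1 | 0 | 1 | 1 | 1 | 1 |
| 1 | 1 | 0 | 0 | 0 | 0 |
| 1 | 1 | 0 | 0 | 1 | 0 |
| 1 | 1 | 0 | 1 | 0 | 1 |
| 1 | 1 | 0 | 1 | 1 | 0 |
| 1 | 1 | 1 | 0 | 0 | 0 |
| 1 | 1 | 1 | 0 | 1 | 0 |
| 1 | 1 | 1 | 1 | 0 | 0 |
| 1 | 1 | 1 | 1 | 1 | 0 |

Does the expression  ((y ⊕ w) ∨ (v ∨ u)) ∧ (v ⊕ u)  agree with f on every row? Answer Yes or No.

Check the formula against f row by row:
  u=0, v=0, w=0, x=0, y=0: formula gives 0, f = 0 ✓
  u=0, v=0, w=0, x=0, y=1: formula gives 0, f = 0 ✓
  u=0, v=0, w=0, x=1, y=0: formula gives 0, f = 0 ✓
  u=0, v=0, w=0, x=1, y=1: formula gives 0, f = 0 ✓
  …
  u=0, v=1, w=0, x=0, y=0: formula gives 1, but f = 0 ✗
Row (0,1,0,0,0) is a counterexample, so the formula is not equivalent to f.

No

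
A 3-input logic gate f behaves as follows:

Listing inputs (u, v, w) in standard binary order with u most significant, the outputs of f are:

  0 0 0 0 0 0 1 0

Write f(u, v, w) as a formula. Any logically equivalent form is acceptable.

f(u, v, w) = (u ∧ v) ∧ ¬w

Only row (1,1,0) gives 1. That row's minterm u·v·¬w is f directly.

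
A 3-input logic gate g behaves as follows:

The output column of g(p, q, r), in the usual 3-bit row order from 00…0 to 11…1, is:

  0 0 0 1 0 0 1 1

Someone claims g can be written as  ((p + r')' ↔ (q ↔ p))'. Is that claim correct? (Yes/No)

Check the formula against g row by row:
  p=0, q=0, r=0: formula gives 1, but g = 0 ✗
Row (0,0,0) is a counterexample, so the formula is not equivalent to g.

No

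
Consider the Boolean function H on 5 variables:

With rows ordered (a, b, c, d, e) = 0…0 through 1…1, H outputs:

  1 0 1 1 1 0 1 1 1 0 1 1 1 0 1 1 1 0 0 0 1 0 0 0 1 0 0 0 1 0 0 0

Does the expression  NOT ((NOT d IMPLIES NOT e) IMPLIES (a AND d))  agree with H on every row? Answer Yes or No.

Test each input against both H and the formula:
  a=0, b=0, c=0, d=0, e=0: formula gives 1, H = 1 ✓
  a=0, b=0, c=0, d=0, e=1: formula gives 0, H = 0 ✓
  a=0, b=0, c=0, d=1, e=0: formula gives 1, H = 1 ✓
  a=0, b=0, c=0, d=1, e=1: formula gives 1, H = 1 ✓
  … (the remaining 28 rows also agree.)
All 32 rows match — the expression computes H exactly.

Yes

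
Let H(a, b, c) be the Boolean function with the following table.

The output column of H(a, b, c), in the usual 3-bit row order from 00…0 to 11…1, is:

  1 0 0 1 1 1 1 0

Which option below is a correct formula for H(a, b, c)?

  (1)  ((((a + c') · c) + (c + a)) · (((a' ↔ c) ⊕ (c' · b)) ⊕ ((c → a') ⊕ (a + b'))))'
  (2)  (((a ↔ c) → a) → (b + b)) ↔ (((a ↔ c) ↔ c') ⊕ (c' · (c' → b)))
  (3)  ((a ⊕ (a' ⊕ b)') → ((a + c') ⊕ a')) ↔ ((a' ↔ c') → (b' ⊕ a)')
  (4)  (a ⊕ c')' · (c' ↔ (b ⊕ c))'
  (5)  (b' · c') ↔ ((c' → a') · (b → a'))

(1) disagrees with H on (0,1,0) (formula → 1, table → 0); rule it out.
(3) disagrees with H on (0,0,0) (formula → 0, table → 1); rule it out.
(4) disagrees with H on (0,0,0) (formula → 0, table → 1); rule it out.
(5) disagrees with H on (0,1,1) (formula → 0, table → 1); rule it out.
(2) is the remaining candidate, and it agrees with H on all 8 inputs.

2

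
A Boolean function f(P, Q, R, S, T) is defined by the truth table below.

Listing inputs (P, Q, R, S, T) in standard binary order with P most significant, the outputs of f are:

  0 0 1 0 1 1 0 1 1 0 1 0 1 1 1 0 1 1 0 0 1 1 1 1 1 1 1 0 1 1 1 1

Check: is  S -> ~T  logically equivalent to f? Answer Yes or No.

No

Test each input against both f and the formula:
  P=0, Q=0, R=0, S=0, T=0: formula gives 1, but f = 0 ✗
Since they disagree at (0,0,0,0,0), the expression is not a correct formula for f.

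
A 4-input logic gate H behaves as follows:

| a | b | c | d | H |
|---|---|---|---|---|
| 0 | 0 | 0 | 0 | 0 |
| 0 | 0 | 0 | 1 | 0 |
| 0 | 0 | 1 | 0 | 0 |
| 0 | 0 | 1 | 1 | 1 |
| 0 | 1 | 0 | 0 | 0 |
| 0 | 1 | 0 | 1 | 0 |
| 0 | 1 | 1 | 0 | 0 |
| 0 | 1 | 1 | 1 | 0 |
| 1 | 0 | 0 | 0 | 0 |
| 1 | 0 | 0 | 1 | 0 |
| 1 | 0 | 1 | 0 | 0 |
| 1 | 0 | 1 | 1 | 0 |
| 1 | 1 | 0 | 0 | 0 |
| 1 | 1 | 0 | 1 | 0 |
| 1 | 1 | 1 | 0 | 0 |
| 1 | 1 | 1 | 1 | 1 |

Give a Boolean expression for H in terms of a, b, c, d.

The 1-rows are (0,0,1,1), (1,1,1,1). Each contributes one minterm — ¬a·¬b·c·d; a·b·c·d — and their disjunction is a sum-of-products form of H.

H(a, b, c, d) = (((NOT a AND NOT b) AND c) AND d) OR (((a AND b) AND c) AND d)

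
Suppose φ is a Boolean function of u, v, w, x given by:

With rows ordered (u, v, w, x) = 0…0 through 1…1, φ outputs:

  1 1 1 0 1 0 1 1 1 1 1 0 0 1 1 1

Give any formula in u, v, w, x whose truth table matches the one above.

φ(u, v, w, x) = NOT ((((((NOT u AND NOT v) AND w) AND x) OR (((NOT u AND v) AND NOT w) AND x)) OR (((u AND NOT v) AND w) AND x)) OR (((u AND v) AND NOT w) AND NOT x))

The 0-rows are (0,0,1,1), (0,1,0,1), (1,0,1,1), (1,1,0,0). Take each as a conjunction (¬u·¬v·w·x, ¬u·v·¬w·x, u·¬v·w·x, u·v·¬w·¬x), form their disjunction, and complement — that gives a formula that is 1 everywhere φ is.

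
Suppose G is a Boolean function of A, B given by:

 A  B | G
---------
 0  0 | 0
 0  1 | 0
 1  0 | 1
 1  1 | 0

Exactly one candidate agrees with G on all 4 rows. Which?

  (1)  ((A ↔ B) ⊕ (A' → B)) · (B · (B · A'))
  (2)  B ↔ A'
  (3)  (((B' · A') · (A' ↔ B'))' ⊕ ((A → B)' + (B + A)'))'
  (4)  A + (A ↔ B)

3

(1): at (0,1) it gives 1, but G = 0 — eliminated.
(2): at (0,1) it gives 1, but G = 0 — eliminated.
(4): at (0,0) it gives 1, but G = 0 — eliminated.
Only (3) survives; checking it on all 4 rows confirms it matches G.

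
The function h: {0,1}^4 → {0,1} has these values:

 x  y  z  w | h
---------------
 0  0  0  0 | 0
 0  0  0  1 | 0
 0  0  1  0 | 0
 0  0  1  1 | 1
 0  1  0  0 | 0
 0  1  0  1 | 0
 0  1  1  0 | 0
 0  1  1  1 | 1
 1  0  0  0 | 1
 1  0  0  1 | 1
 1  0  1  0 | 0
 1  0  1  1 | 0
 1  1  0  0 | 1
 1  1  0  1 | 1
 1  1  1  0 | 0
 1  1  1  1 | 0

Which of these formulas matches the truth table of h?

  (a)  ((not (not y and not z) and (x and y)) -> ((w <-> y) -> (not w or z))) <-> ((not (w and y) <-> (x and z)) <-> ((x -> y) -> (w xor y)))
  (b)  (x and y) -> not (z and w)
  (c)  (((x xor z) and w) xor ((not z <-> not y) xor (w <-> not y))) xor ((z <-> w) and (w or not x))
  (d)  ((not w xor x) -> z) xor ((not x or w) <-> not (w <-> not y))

c

(a): at (0,0,0,0) it gives 1, but h = 0 — eliminated.
(b): at (0,0,0,0) it gives 1, but h = 0 — eliminated.
(d): at (0,0,0,0) it gives 1, but h = 0 — eliminated.
Only (c) survives; checking it on all 16 rows confirms it matches h.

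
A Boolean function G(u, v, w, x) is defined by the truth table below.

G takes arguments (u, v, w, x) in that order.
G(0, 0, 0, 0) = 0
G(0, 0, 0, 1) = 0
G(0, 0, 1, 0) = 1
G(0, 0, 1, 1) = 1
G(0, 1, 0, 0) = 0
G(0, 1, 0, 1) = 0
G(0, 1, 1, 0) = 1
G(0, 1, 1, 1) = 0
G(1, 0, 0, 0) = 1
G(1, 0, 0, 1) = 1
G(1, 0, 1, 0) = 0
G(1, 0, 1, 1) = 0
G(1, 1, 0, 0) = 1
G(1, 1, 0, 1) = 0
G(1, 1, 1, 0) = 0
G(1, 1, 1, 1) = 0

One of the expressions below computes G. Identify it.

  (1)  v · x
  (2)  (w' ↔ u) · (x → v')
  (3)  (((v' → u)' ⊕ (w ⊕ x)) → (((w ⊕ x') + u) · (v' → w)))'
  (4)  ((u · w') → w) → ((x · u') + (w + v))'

2

(1) fails at (0,0,1,0): the formula yields 0, G is 1.
(3) fails at (0,0,0,0): the formula yields 1, G is 0.
(4) fails at (0,0,0,0): the formula yields 1, G is 0.
That leaves (2). Evaluating it on every row reproduces the table of G exactly.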